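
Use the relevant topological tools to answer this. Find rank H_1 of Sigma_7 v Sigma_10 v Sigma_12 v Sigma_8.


For a wedge X v Y: reduced H_k(X v Y) = H_k(X) + H_k(Y).
Each Sigma_g contributes b_1 = 2g.
b_1 = 14 + 20 + 24 + 16 = 74

74


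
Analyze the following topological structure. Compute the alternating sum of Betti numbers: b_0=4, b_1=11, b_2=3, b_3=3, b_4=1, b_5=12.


chi = sum_k (-1)^k b_k.
= (4) + (-11) + (3) + (-3) + (1) + (-12)
= -18

-18


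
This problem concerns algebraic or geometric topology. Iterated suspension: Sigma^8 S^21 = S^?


Each suspension raises dimension by 1: Sigma S^n = S^{n+1}.
Sigma^8 S^21 = S^{21+8} = S^29

29


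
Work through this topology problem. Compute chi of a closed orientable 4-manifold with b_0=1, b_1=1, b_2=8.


By Poincare duality b_k = b_{4-k}, so full Betti numbers: b_0=1, b_1=1, b_2=8, b_3=1, b_4=1.
chi = sum (-1)^k b_k = 8

8


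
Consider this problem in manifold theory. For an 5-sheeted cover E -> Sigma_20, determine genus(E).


For an n-sheeted cover: chi(E) = n * chi(B).
chi(Sigma_20) = 2 - 2*20 = -38.
chi(E) = 5 * (-38) = -190.
genus(E) = (2 - chi(E))/2 = (2 - (-190))/2 = 192/2 = 96

96


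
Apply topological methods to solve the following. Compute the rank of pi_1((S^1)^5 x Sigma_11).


pi_1(A x B) = pi_1(A) x pi_1(B); rank of abelianization = b_1.
b_1(T^5) = 5, b_1(Sigma_11) = 2*11 = 22.
b_1(product) = 5 + 22 = 27

27


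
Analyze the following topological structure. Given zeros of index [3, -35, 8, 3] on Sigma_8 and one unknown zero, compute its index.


Poincare-Hopf: sum of indices = chi(M).
chi(Sigma_8) = 2 - 2*8 = -14.
Sum of known indices = -21.
x = chi - (sum known) = -14 - (-21) = 7

7


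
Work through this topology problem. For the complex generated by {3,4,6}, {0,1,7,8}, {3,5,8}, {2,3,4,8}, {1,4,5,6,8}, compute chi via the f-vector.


Enumerate all faces; f-vector: f_0=9, f_1=22, f_2=20, f_3=7, f_4=1.
chi = sum (-1)^k f_k = 1

1


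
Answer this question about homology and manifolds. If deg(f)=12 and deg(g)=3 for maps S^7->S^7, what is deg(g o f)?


Degree is multiplicative under composition: deg(g o f) = deg(g) * deg(f).
= 3 * 12 = 36

36


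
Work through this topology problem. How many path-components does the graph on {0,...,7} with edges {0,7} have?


Run DFS/union-find over 8 vertices.
V = 8, E = 1.
Number of components = 7

7


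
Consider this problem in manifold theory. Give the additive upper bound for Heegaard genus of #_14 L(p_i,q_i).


Heegaard genus satisfies g(A#B) <= g(A) + g(B).
Each lens space has g = 1.
Upper bound: 14 * 1 = 14

14


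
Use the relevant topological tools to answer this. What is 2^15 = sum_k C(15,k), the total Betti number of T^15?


b_k(T^15) = C(15,k), so the sum over k is sum_k C(15,k) = 2^15.
Total = 2^15 = 32768

32768


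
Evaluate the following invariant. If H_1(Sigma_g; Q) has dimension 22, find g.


For a closed orientable surface: b_1 = 2g.
22 = 2g
g = 22 / 2 = 11

11


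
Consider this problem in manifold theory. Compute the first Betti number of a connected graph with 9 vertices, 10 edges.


For a connected graph: rank(pi_1) = b_1 = E - V + 1 = 1 - chi.
chi = V - E = 9 - 10 = -1.
rank = 1 - (-1) = 10 - 9 + 1 = 2

2


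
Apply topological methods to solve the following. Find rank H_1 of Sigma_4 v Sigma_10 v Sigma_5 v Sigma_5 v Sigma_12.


For a wedge X v Y: reduced H_k(X v Y) = H_k(X) + H_k(Y).
Each Sigma_g contributes b_1 = 2g.
b_1 = 8 + 20 + 10 + 10 + 24 = 72

72


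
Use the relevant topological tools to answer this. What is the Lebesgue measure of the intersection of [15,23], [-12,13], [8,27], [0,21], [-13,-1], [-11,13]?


Intersection = [max(a_i), min(b_i)] = [15, -1].
Since 15 > -1, the intersection is empty.
Length = 0

0


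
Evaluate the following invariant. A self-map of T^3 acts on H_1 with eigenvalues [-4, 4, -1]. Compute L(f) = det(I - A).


For a torus self-map: L(f) = det(I - A) where A acts on H_1.
L(f) = (1--4) * (1-4) * (1--1) = 5 * -3 * 2 = -30

-30


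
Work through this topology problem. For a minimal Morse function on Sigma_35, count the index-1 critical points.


A perfect Morse function has m_k = b_k.
For Sigma_35: b_0=1, b_1=2g=70, b_2=1.
Saddles m_1 = 2g = 70

70


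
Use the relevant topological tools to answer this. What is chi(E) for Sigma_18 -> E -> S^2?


chi(S^2) = 2 (n even), chi(Sigma_18) = 2 - 2*18 = -34.
chi(E) = 2 * (-34) = -68

-68


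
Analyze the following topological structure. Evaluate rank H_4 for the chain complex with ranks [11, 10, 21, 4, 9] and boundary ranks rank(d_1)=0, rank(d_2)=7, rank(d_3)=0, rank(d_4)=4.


rank H_k = rank(ker d_k) - rank(im d_{k+1}).
rank(ker d_4) = rank(C_4) - rank(d_4) = 9 - 4 = 5.
rank(im d_{4+1}) = 0.
rank H_4 = 5 - 0 = 5

5


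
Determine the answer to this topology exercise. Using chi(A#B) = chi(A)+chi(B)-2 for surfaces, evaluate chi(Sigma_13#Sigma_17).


chi(Sigma_13) = 2 - 2*13 = -24
chi(Sigma_17) = 2 - 2*17 = -32
For surfaces: chi(A#B) = chi(A) + chi(B) - 2.
chi = -24 + -32 - 2 = -58

-58


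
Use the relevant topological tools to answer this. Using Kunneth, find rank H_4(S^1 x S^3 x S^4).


Each S^d has Poincare polynomial 1 + t^d.
The product S^1 x S^3 x S^4 has Poincare polynomial prod(1+t^d_i).
Expanding: b_0=1, b_1=1, b_3=1, b_4=2, b_5=1, b_7=1, b_8=1.
b_4 = 2

2


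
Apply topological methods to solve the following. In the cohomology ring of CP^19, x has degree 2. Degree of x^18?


|x| = 2 in H^*(CP^n).
|x^18| = 18 * |x| = 18 * 2 = 36

36


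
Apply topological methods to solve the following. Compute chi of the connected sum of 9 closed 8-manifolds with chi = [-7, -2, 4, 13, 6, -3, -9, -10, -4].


For n-manifolds: chi(A#B) = chi(A) + chi(B) - chi(S^8).
chi(S^8) = 1 + (-1)^8 = 2.
chi(#) = (sum chi_i) - (9-1)*chi(S^8) = -12 - 8*2 = -28

-28


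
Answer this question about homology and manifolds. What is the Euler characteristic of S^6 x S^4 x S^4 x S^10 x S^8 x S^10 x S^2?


chi is multiplicative: chi(X x Y) = chi(X) chi(Y).
Each even-dim sphere has chi = 2. There are 7 factors.
chi = 2^7 = 128

128


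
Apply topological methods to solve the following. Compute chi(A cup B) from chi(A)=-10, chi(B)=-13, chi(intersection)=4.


chi(A cup B) = chi(A) + chi(B) - chi(A cap B)
= -10 + (-13) - (4)
= -27

-27


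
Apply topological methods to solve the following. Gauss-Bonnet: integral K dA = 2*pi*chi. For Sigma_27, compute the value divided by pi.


Gauss-Bonnet: integral K dA = 2*pi*chi(M).
chi(Sigma_27) = 2 - 2*27 = -52.
(integral K dA)/pi = 2*chi = 2*(-52) = -104

-104


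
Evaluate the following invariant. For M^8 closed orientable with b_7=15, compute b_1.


Poincare duality for closed orientable n-manifolds: b_k = b_{n-k}.
Here n = 8, so b_1 = b_7 = 15

15


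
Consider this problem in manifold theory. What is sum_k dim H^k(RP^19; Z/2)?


H^k(RP^19; Z/2) = Z/2 for each 0 <= k <= 19.
Total dimension = 19 + 1 = 20

20


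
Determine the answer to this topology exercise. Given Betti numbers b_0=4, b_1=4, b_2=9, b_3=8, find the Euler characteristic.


chi = sum_k (-1)^k b_k.
= (4) + (-4) + (9) + (-8)
= 1

1


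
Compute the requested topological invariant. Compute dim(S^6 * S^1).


Join of spheres: S^m * S^n = S^{m+n+1}.
dim = 6 + 1 + 1 = 8

8


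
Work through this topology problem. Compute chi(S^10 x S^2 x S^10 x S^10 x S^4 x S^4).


chi is multiplicative: chi(X x Y) = chi(X) chi(Y).
Each even-dim sphere has chi = 2. There are 6 factors.
chi = 2^6 = 64

64


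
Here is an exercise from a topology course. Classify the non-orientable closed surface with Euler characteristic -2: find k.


chi = 2 - k for closed non-orientable surfaces with k crosscaps.
-2 = 2 - k
k = 2 - (-2) = 4

4


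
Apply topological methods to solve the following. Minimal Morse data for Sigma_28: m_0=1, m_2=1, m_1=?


A perfect Morse function has m_k = b_k.
For Sigma_28: b_0=1, b_1=2g=56, b_2=1.
Saddles m_1 = 2g = 56

56


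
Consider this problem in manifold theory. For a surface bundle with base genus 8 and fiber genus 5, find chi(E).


For a fiber bundle F -> E -> B (with CW structure): chi(E) = chi(B) * chi(F).
chi(Sigma_8) = -14, chi(Sigma_5) = -8.
chi(E) = (-14) * (-8) = 112

112


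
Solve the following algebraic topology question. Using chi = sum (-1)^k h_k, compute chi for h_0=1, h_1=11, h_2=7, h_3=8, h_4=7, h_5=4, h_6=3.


Handles of index k contribute (-1)^k to chi (same as CW cells).
chi = (1) + (-11) + (7) + (-8) + (7) + (-4) + (3) = -5

-5


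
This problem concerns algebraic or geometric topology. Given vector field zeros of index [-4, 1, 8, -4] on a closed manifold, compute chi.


Poincare-Hopf: chi(M) = sum of indices of zeros.
chi = (-4) + (1) + (8) + (-4) = 1

1


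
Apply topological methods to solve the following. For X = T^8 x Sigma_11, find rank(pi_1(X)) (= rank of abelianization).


pi_1(A x B) = pi_1(A) x pi_1(B); rank of abelianization = b_1.
b_1(T^8) = 8, b_1(Sigma_11) = 2*11 = 22.
b_1(product) = 8 + 22 = 30

30


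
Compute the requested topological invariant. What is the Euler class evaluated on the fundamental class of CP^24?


For any closed oriented manifold, <e(TM),[M]> = chi(M).
chi(CP^24) = 24+1 = 25

25


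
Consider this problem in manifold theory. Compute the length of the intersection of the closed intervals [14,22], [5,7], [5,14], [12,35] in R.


Intersection = [max(a_i), min(b_i)] = [14, 7].
Since 14 > 7, the intersection is empty.
Length = 0

0


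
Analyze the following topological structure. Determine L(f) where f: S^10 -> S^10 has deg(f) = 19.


On S^10: L(f) = tr(f_0*) + (-1)^10 tr(f_10*) = 1 + (-1)^10 * deg(f).
L(f) = 1 + (-1)^10 * 19 = 1 + 19 = 20

20


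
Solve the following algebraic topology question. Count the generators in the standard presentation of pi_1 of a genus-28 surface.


Standard presentation: pi_1(Sigma_g) = <a_1,b_1,...,a_g,b_g | [a_1,b_1]...[a_g,b_g] = 1>.
Number of generators = 2g = 2*28 = 56

56


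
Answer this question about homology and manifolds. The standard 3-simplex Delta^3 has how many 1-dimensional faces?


Delta^3 has 3+1 vertices. A 1-face is a choice of 1+1 vertices.
f_1 = C(3+1, 1+1) = C(4,2) = 6

6


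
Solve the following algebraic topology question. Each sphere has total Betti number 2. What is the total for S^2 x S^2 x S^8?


Total Betti number is multiplicative under products.
Each S^d (d>=1) has total Betti number 2.
There are 3 sphere factors.
Total = 2^3 = 8

8


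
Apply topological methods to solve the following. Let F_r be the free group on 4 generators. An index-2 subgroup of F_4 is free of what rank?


Nielsen-Schreier: an index-n subgroup of F_r is free of rank 1 + n(r-1).
Equivalently: chi(cover) = n*chi(base); chi(vee_r S^1) = 1 - 4 = -3.
chi(E) = 2*(-3) = -6; rank = 1 - chi(E) = 1 - (-6) = 7.
rank = 1 + 2*(4-1) = 1 + 6 = 7

7


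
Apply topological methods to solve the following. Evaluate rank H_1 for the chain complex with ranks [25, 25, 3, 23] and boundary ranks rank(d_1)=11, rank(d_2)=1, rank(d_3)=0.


rank H_k = rank(ker d_k) - rank(im d_{k+1}).
rank(ker d_1) = rank(C_1) - rank(d_1) = 25 - 11 = 14.
rank(im d_{1+1}) = 1.
rank H_1 = 14 - 1 = 13

13


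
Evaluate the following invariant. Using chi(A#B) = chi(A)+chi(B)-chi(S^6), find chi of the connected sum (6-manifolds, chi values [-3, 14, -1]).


For n-manifolds: chi(A#B) = chi(A) + chi(B) - chi(S^6).
chi(S^6) = 1 + (-1)^6 = 2.
chi(#) = (sum chi_i) - (3-1)*chi(S^6) = 10 - 2*2 = 6

6


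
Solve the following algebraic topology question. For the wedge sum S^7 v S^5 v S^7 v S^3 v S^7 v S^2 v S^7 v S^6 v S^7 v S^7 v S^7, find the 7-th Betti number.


For a wedge of spheres, H_k (k>0) is free on one generator per sphere of dimension k.
Spheres of dimension 7: count = 7.
b_7 = 7

7


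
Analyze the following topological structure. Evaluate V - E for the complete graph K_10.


K_10: V = 10, E = C(10,2) = 45.
chi = V - E = 10 - 45 = -35

-35


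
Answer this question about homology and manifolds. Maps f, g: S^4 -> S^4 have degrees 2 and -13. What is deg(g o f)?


Degree is multiplicative under composition: deg(g o f) = deg(g) * deg(f).
= -13 * 2 = -26

-26


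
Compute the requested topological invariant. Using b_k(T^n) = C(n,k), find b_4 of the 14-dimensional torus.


By the Kunneth formula, b_k(T^n) = C(n,k).
b_4(T^14) = C(14,4).
C(14,4) = 14!/(4!*10!) = 1001

1001


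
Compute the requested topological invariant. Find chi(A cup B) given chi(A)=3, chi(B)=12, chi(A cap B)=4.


chi(A cup B) = chi(A) + chi(B) - chi(A cap B)
= 3 + (12) - (4)
= 11

11


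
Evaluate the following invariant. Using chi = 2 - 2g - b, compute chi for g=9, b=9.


For a compact orientable surface with genus g and b boundary components: chi = 2 - 2g - b.
chi = 2 - 2*9 - 9 = 2 - 18 - 9 = -25

-25


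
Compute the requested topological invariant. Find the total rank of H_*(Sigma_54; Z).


For Sigma_54: b_0 = 1, b_1 = 2g = 108, b_2 = 1.
Total = 1 + 108 + 1 = 110

110


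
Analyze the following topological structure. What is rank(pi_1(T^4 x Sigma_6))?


pi_1(A x B) = pi_1(A) x pi_1(B); rank of abelianization = b_1.
b_1(T^4) = 4, b_1(Sigma_6) = 2*6 = 12.
b_1(product) = 4 + 12 = 16

16


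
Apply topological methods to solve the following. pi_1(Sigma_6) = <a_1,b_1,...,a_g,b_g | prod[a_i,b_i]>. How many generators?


Standard presentation: pi_1(Sigma_g) = <a_1,b_1,...,a_g,b_g | [a_1,b_1]...[a_g,b_g] = 1>.
Number of generators = 2g = 2*6 = 12

12


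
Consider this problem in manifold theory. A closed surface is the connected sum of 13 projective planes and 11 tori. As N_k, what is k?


Since a >= 1, the sum is non-orientable; each T^2 can be replaced by RP^2 # RP^2 (since T^2#RP^2 = 3RP^2).
Total crosscaps k = 13 + 2*11 = 35.
Check via chi: chi = 13*1 + 11*0 - (13+11-1)*2 = -33 = 2 - k = -33. Consistent.

35


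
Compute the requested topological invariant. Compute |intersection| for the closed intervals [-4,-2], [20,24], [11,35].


Intersection = [max(a_i), min(b_i)] = [20, -2].
Since 20 > -2, the intersection is empty.
Length = 0

0


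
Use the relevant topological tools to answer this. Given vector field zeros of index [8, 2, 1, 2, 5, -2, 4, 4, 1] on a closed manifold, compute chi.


Poincare-Hopf: chi(M) = sum of indices of zeros.
chi = (8) + (2) + (1) + (2) + (5) + (-2) + (4) + (4) + (1) = 25

25


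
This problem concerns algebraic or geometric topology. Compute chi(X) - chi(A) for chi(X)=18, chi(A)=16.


Relative Euler characteristic: chi(X, A) = chi(X) - chi(A).
= 18 - (16) = 2

2


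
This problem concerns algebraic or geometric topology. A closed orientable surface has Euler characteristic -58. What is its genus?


chi = 2 - 2g for closed orientable surfaces.
-58 = 2 - 2g
2g = 2 - (-58) = 60
g = 30

30


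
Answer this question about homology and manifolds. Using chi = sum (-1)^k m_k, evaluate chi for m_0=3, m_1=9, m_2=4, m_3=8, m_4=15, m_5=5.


Morse theory: chi(M) = sum_k (-1)^k m_k where m_k = #(index-k critical points).
= (3) + (-9) + (4) + (-8) + (15) + (-5) = 0

0


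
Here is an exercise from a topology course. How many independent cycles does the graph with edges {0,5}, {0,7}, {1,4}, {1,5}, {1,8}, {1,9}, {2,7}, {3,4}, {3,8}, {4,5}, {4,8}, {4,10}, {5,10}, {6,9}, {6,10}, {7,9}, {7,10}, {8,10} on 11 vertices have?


b_1 = E - V + (number of components).
E = 18, V = 11, components = 1.
b_1 = 18 - 11 + 1 = 8

8


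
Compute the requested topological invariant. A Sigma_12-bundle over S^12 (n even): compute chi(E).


chi(S^12) = 2 (n even), chi(Sigma_12) = 2 - 2*12 = -22.
chi(E) = 2 * (-22) = -44

-44


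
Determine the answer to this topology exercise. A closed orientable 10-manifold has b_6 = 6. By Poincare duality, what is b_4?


Poincare duality for closed orientable n-manifolds: b_k = b_{n-k}.
Here n = 10, so b_4 = b_6 = 6

6


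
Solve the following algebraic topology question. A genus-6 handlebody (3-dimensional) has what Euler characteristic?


A genus-g handlebody deformation retracts to a wedge of g circles.
chi(vee_g S^1) = 1 - g.
chi(H_6) = 1 - 6 = -5

-5


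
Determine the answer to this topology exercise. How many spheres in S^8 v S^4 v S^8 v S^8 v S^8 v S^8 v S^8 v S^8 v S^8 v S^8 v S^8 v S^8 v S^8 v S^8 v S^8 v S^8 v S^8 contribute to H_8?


For a wedge of spheres, H_k (k>0) is free on one generator per sphere of dimension k.
Spheres of dimension 8: count = 16.
b_8 = 16

16


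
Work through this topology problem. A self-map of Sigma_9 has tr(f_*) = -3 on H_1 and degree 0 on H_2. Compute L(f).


L(f) = tr(f_0*) - tr(f_1*) + tr(f_2*).
= 1 - (-3) + (0)
= 4

4


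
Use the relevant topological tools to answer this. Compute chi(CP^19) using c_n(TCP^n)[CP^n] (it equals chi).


For any closed oriented manifold, <e(TM),[M]> = chi(M).
chi(CP^19) = 19+1 = 20

20


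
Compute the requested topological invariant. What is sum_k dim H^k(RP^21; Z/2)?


H^k(RP^21; Z/2) = Z/2 for each 0 <= k <= 21.
Total dimension = 21 + 1 = 22

22


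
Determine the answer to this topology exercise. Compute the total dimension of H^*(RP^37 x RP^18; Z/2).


dim H^*(RP^n; Z/2) = n+1 (one Z/2 in each degree 0..n).
Total Betti number is multiplicative.
Total = (37+1) * (18+1) = 38 * 19 = 722

722


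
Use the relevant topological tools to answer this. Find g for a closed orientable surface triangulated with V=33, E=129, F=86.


chi = V - E + F = 33 - 129 + 86 = -10
For orientable closed surface: chi = 2 - 2g, so g = (2 - chi)/2.
g = (2 - (-10)) / 2 = 12 / 2 = 6

6


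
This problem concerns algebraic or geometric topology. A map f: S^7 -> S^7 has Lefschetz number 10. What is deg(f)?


L(f) = 1 + (-1)^7 deg(f) on S^7.
10 = 1 + (-1)^7 * deg(f)
(-1)^7 * deg(f) = 9
deg(f) = -9

-9


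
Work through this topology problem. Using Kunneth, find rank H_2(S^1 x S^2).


Each S^d has Poincare polynomial 1 + t^d.
The product S^1 x S^2 has Poincare polynomial prod(1+t^d_i).
Expanding: b_0=1, b_1=1, b_2=1, b_3=1.
b_2 = 1

1


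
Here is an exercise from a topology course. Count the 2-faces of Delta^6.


Delta^6 has 6+1 vertices. A 2-face is a choice of 2+1 vertices.
f_2 = C(6+1, 2+1) = C(7,3) = 35

35


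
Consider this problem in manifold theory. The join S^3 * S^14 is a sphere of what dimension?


Join of spheres: S^m * S^n = S^{m+n+1}.
dim = 3 + 14 + 1 = 18

18


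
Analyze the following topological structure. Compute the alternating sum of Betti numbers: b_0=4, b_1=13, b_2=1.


chi = sum_k (-1)^k b_k.
= (4) + (-13) + (1)
= -8

-8


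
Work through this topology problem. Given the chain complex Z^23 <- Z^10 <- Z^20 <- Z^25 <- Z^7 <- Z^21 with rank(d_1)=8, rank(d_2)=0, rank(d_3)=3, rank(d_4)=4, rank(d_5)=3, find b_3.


rank H_k = rank(ker d_k) - rank(im d_{k+1}).
rank(ker d_3) = rank(C_3) - rank(d_3) = 25 - 3 = 22.
rank(im d_{3+1}) = 4.
rank H_3 = 22 - 4 = 18

18


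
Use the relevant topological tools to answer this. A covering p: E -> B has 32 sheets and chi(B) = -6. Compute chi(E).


For a finite covering: chi(E) = (number of sheets) * chi(B).
chi(E) = 32 * (-6) = -192

-192


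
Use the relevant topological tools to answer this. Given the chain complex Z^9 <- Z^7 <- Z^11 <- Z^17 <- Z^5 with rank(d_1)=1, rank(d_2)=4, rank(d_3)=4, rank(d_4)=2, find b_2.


rank H_k = rank(ker d_k) - rank(im d_{k+1}).
rank(ker d_2) = rank(C_2) - rank(d_2) = 11 - 4 = 7.
rank(im d_{2+1}) = 4.
rank H_2 = 7 - 4 = 3

3


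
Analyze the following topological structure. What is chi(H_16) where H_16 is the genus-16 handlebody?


A genus-g handlebody deformation retracts to a wedge of g circles.
chi(vee_g S^1) = 1 - g.
chi(H_16) = 1 - 16 = -15

-15


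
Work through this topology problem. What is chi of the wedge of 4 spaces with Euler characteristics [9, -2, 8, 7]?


chi(A v B) = chi(A) + chi(B) - 1 (one point identified).
For 4 spaces: chi = (sum chi_i) - (4 - 1).
sum = 22; chi = 22 - 3 = 19

19


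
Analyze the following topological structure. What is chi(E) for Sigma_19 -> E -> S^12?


chi(S^12) = 2 (n even), chi(Sigma_19) = 2 - 2*19 = -36.
chi(E) = 2 * (-36) = -72

-72


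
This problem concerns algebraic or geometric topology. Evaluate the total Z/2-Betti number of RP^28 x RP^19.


dim H^*(RP^n; Z/2) = n+1 (one Z/2 in each degree 0..n).
Total Betti number is multiplicative.
Total = (28+1) * (19+1) = 29 * 20 = 580

580


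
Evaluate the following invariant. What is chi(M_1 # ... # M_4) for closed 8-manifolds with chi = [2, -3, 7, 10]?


For n-manifolds: chi(A#B) = chi(A) + chi(B) - chi(S^8).
chi(S^8) = 1 + (-1)^8 = 2.
chi(#) = (sum chi_i) - (4-1)*chi(S^8) = 16 - 3*2 = 10

10


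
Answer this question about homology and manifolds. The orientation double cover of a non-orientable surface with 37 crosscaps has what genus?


chi(N_37) = 2 - 37 = -35.
Double cover: chi(Sigma_g) = 2 * chi(N_37) = 2*(-35) = -70.
2 - 2g = -70, so g = (2 - (-70))/2 = 72/2 = 36

36


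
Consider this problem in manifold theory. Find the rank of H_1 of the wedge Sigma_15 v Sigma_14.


For a wedge: H_1(A v B) = H_1(A) + H_1(B).
b_1(Sigma_15) = 30, b_1(Sigma_14) = 28.
b_1 = 30 + 28 = 58

58


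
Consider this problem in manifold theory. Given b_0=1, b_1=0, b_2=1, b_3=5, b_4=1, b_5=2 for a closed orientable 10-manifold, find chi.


By Poincare duality b_k = b_{10-k}, so full Betti numbers: b_0=1, b_1=0, b_2=1, b_3=5, b_4=1, b_5=2, b_6=1, b_7=5, b_8=1, b_9=0, b_10=1.
chi = sum (-1)^k b_k = -6

-6


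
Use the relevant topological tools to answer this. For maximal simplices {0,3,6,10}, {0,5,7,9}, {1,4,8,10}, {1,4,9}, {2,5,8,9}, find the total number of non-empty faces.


Each maximal simplex on m vertices has 2^m - 1 nonempty faces.
Take the union (dedupe shared faces).
Total distinct faces = 57

57


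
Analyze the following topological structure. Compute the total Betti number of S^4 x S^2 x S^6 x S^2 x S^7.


Total Betti number is multiplicative under products.
Each S^d (d>=1) has total Betti number 2.
There are 5 sphere factors.
Total = 2^5 = 32

32


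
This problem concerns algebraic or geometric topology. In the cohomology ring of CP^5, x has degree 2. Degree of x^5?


|x| = 2 in H^*(CP^n).
|x^5| = 5 * |x| = 5 * 2 = 10

10


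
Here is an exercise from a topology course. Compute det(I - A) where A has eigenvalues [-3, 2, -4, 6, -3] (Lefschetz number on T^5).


For a torus self-map: L(f) = det(I - A) where A acts on H_1.
L(f) = (1--3) * (1-2) * (1--4) * (1-6) * (1--3) = 4 * -1 * 5 * -5 * 4 = 400

400


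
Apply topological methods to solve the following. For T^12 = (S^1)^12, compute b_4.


By the Kunneth formula, b_k(T^n) = C(n,k).
b_4(T^12) = C(12,4).
C(12,4) = 12!/(4!*8!) = 495

495


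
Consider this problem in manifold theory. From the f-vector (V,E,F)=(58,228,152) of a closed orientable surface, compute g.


chi = V - E + F = 58 - 228 + 152 = -18
For orientable closed surface: chi = 2 - 2g, so g = (2 - chi)/2.
g = (2 - (-18)) / 2 = 20 / 2 = 10

10


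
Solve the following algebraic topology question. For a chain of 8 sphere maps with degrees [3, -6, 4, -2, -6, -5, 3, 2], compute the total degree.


Degree is multiplicative: deg(composition) = product of degrees.
= (3) * (-6) * (4) * (-2) * (-6) * (-5) * (3) * (2) = 25920

25920


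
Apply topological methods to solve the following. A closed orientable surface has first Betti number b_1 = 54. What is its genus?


For a closed orientable surface: b_1 = 2g.
54 = 2g
g = 54 / 2 = 27

27


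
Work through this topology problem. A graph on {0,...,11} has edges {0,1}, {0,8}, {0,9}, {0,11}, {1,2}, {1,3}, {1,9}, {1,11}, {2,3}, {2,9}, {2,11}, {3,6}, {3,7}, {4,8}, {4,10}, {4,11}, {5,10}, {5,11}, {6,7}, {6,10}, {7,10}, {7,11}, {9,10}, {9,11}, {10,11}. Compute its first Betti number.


b_1 = E - V + (number of components).
E = 25, V = 12, components = 1.
b_1 = 25 - 12 + 1 = 14

14


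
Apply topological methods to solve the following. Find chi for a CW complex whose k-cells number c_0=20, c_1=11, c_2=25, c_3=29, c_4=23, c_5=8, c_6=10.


chi = sum_k (-1)^k c_k.
= (-1)^0*20 + (-1)^1*11 + (-1)^2*25 + (-1)^3*29 + (-1)^4*23 + (-1)^5*8 + (-1)^6*10
= (20) + (-11) + (25) + (-29) + (23) + (-8) + (10)
= 30

30


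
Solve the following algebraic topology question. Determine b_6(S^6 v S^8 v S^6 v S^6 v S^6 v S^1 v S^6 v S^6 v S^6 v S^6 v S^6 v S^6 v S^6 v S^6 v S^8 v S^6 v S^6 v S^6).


For a wedge of spheres, H_k (k>0) is free on one generator per sphere of dimension k.
Spheres of dimension 6: count = 15.
b_6 = 15

15


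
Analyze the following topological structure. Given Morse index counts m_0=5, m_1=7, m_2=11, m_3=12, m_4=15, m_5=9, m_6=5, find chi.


Morse theory: chi(M) = sum_k (-1)^k m_k where m_k = #(index-k critical points).
= (5) + (-7) + (11) + (-12) + (15) + (-9) + (5) = 8

8


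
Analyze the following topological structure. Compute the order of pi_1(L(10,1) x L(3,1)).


pi_1(X x Y) = pi_1(X) x pi_1(Y).
pi_1(L(10,1)) = Z/10, pi_1(L(3,1)) = Z/3.
|Z/10 x Z/3| = 10 * 3 = 30

30


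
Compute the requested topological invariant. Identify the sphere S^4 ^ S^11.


S^m ^ S^n = S^{m+n}.
k = 4 + 11 = 15

15


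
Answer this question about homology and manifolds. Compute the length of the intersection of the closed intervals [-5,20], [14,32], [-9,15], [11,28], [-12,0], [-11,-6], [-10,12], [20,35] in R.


Intersection = [max(a_i), min(b_i)] = [20, -6].
Since 20 > -6, the intersection is empty.
Length = 0

0


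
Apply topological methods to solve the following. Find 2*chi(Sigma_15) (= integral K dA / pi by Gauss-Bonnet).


Gauss-Bonnet: integral K dA = 2*pi*chi(M).
chi(Sigma_15) = 2 - 2*15 = -28.
(integral K dA)/pi = 2*chi = 2*(-28) = -56

-56


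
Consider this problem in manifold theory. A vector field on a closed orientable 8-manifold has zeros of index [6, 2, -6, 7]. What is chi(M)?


Poincare-Hopf: chi(M) = sum of indices of zeros.
chi = (6) + (2) + (-6) + (7) = 9

9


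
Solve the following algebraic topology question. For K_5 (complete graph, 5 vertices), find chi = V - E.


K_5: V = 5, E = C(5,2) = 10.
chi = V - E = 5 - 10 = -5

-5


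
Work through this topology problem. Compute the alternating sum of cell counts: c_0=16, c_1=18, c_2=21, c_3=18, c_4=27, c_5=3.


chi = sum_k (-1)^k c_k.
= (-1)^0*16 + (-1)^1*18 + (-1)^2*21 + (-1)^3*18 + (-1)^4*27 + (-1)^5*3
= (16) + (-18) + (21) + (-18) + (27) + (-3)
= 25

25


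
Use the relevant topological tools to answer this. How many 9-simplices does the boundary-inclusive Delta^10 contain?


Delta^10 has 10+1 vertices. A 9-face is a choice of 9+1 vertices.
f_9 = C(10+1, 9+1) = C(11,10) = 11

11


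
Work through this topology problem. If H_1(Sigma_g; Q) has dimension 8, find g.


For a closed orientable surface: b_1 = 2g.
8 = 2g
g = 8 / 2 = 4

4


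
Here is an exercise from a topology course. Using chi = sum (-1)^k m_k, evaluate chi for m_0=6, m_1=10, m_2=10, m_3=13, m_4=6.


Morse theory: chi(M) = sum_k (-1)^k m_k where m_k = #(index-k critical points).
= (6) + (-10) + (10) + (-13) + (6) = -1

-1


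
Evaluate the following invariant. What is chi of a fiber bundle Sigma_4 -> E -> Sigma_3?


For a fiber bundle F -> E -> B (with CW structure): chi(E) = chi(B) * chi(F).
chi(Sigma_3) = -4, chi(Sigma_4) = -6.
chi(E) = (-4) * (-6) = 24

24


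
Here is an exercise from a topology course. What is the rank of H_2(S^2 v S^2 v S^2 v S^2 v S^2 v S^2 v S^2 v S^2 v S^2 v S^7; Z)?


For a wedge of spheres, H_k (k>0) is free on one generator per sphere of dimension k.
Spheres of dimension 2: count = 9.
b_2 = 9

9


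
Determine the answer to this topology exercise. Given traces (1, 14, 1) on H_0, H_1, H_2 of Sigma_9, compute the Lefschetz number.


L(f) = tr(f_0*) - tr(f_1*) + tr(f_2*).
= 1 - (14) + (1)
= -12

-12


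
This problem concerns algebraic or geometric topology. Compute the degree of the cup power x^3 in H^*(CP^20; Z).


|x| = 2 in H^*(CP^n).
|x^3| = 3 * |x| = 3 * 2 = 6

6


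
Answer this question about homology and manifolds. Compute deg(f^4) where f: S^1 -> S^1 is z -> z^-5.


deg(f) = -5. Degree is multiplicative: deg(f^4) = (deg f)^4.
deg(f^4) = (-5)^4 = 625

625


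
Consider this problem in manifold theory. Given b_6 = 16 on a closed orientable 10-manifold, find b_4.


Poincare duality for closed orientable n-manifolds: b_k = b_{n-k}.
Here n = 10, so b_4 = b_6 = 16

16


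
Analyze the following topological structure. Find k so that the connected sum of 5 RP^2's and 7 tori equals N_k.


Since a >= 1, the sum is non-orientable; each T^2 can be replaced by RP^2 # RP^2 (since T^2#RP^2 = 3RP^2).
Total crosscaps k = 5 + 2*7 = 19.
Check via chi: chi = 5*1 + 7*0 - (5+7-1)*2 = -17 = 2 - k = -17. Consistent.

19


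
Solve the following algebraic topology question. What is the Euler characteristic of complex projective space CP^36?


CP^36 has one cell in each even dimension 0, 2, ..., 2*36 (36+1 cells total).
All cells are even-dimensional, so chi = number of cells.
chi = 36 + 1 = 37

37


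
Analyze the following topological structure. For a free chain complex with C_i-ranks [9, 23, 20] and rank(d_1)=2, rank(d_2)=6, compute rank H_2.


rank H_k = rank(ker d_k) - rank(im d_{k+1}).
rank(ker d_2) = rank(C_2) - rank(d_2) = 20 - 6 = 14.
rank(im d_{2+1}) = 0.
rank H_2 = 14 - 0 = 14

14


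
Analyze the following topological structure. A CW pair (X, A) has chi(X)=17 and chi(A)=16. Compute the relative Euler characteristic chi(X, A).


Relative Euler characteristic: chi(X, A) = chi(X) - chi(A).
= 17 - (16) = 1

1


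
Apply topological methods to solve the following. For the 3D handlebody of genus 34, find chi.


A genus-g handlebody deformation retracts to a wedge of g circles.
chi(vee_g S^1) = 1 - g.
chi(H_34) = 1 - 34 = -33

-33


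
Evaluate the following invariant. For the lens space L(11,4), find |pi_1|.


pi_1(L(p,q)) = Z/pZ for any q coprime to p.
|pi_1(L(11,4))| = 11

11


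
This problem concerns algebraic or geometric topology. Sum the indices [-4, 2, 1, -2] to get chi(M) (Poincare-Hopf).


Poincare-Hopf: chi(M) = sum of indices of zeros.
chi = (-4) + (2) + (1) + (-2) = -3

-3


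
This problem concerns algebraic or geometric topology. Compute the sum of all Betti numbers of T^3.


b_k(T^3) = C(3,k), so the sum over k is sum_k C(3,k) = 2^3.
Total = 2^3 = 8

8


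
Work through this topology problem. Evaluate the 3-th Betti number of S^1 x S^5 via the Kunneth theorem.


Each S^d has Poincare polynomial 1 + t^d.
The product S^1 x S^5 has Poincare polynomial prod(1+t^d_i).
Expanding: b_0=1, b_1=1, b_5=1, b_6=1.
b_3 = 0

0


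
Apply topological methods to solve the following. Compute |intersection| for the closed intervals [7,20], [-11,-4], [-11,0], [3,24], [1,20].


Intersection = [max(a_i), min(b_i)] = [7, -4].
Since 7 > -4, the intersection is empty.
Length = 0

0


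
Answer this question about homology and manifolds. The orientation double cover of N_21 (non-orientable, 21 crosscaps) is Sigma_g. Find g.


chi(N_21) = 2 - 21 = -19.
Double cover: chi(Sigma_g) = 2 * chi(N_21) = 2*(-19) = -38.
2 - 2g = -38, so g = (2 - (-38))/2 = 40/2 = 20

20


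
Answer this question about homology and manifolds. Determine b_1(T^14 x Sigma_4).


pi_1(A x B) = pi_1(A) x pi_1(B); rank of abelianization = b_1.
b_1(T^14) = 14, b_1(Sigma_4) = 2*4 = 8.
b_1(product) = 14 + 8 = 22

22


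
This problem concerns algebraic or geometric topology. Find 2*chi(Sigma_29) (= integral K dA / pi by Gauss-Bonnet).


Gauss-Bonnet: integral K dA = 2*pi*chi(M).
chi(Sigma_29) = 2 - 2*29 = -56.
(integral K dA)/pi = 2*chi = 2*(-56) = -112

-112


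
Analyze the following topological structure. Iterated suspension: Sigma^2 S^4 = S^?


Each suspension raises dimension by 1: Sigma S^n = S^{n+1}.
Sigma^2 S^4 = S^{4+2} = S^6

6


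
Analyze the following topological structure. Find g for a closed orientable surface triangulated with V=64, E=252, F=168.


chi = V - E + F = 64 - 252 + 168 = -20
For orientable closed surface: chi = 2 - 2g, so g = (2 - chi)/2.
g = (2 - (-20)) / 2 = 22 / 2 = 11

11


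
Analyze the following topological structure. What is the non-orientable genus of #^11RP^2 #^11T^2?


Since a >= 1, the sum is non-orientable; each T^2 can be replaced by RP^2 # RP^2 (since T^2#RP^2 = 3RP^2).
Total crosscaps k = 11 + 2*11 = 33.
Check via chi: chi = 11*1 + 11*0 - (11+11-1)*2 = -31 = 2 - k = -31. Consistent.

33


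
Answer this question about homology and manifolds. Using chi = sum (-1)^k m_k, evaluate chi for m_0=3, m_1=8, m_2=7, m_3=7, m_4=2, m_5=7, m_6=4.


Morse theory: chi(M) = sum_k (-1)^k m_k where m_k = #(index-k critical points).
= (3) + (-8) + (7) + (-7) + (2) + (-7) + (4) = -6

-6


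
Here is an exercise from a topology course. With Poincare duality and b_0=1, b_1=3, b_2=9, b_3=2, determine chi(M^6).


By Poincare duality b_k = b_{6-k}, so full Betti numbers: b_0=1, b_1=3, b_2=9, b_3=2, b_4=9, b_5=3, b_6=1.
chi = sum (-1)^k b_k = 12

12


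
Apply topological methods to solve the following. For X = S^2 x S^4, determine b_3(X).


Each S^d has Poincare polynomial 1 + t^d.
The product S^2 x S^4 has Poincare polynomial prod(1+t^d_i).
Expanding: b_0=1, b_2=1, b_4=1, b_6=1.
b_3 = 0

0


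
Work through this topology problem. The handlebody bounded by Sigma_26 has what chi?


A genus-g handlebody deformation retracts to a wedge of g circles.
chi(vee_g S^1) = 1 - g.
chi(H_26) = 1 - 26 = -25

-25


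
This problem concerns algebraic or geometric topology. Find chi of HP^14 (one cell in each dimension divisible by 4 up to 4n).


HP^14 has one cell in each dimension 0, 4, ..., 4*14 (14+1 cells, all even-dim).
chi = 14 + 1 = 15

15


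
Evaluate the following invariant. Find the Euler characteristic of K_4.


K_4: V = 4, E = C(4,2) = 6.
chi = V - E = 4 - 6 = -2

-2


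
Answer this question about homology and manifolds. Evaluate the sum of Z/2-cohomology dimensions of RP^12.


H^k(RP^12; Z/2) = Z/2 for each 0 <= k <= 12.
Total dimension = 12 + 1 = 13

13


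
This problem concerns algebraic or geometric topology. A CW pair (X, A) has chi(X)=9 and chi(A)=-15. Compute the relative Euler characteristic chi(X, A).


Relative Euler characteristic: chi(X, A) = chi(X) - chi(A).
= 9 - (-15) = 24

24


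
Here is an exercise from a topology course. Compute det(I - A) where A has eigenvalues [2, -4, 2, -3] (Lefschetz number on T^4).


For a torus self-map: L(f) = det(I - A) where A acts on H_1.
L(f) = (1-2) * (1--4) * (1-2) * (1--3) = -1 * 5 * -1 * 4 = 20

20


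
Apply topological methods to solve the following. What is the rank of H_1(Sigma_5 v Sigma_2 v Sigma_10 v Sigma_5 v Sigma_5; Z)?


For a wedge X v Y: reduced H_k(X v Y) = H_k(X) + H_k(Y).
Each Sigma_g contributes b_1 = 2g.
b_1 = 10 + 4 + 20 + 10 + 10 = 54

54


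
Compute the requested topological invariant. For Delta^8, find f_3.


Delta^8 has 8+1 vertices. A 3-face is a choice of 3+1 vertices.
f_3 = C(8+1, 3+1) = C(9,4) = 126

126


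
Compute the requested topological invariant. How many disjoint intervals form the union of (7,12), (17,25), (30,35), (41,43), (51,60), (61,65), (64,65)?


Sort and merge overlapping open intervals.
Merged: (7,12), (17,25), (30,35), (41,43), (51,60), (61,65).
Number of components = 6

6


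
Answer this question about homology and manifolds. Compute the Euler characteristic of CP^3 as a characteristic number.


For any closed oriented manifold, <e(TM),[M]> = chi(M).
chi(CP^3) = 3+1 = 4

4


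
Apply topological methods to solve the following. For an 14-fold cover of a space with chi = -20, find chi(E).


For a finite covering: chi(E) = (number of sheets) * chi(B).
chi(E) = 14 * (-20) = -280

-280


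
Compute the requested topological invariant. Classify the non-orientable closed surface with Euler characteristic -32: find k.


chi = 2 - k for closed non-orientable surfaces with k crosscaps.
-32 = 2 - k
k = 2 - (-32) = 34

34


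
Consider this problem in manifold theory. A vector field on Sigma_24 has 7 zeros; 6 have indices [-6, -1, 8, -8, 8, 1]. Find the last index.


Poincare-Hopf: sum of indices = chi(M).
chi(Sigma_24) = 2 - 2*24 = -46.
Sum of known indices = 2.
x = chi - (sum known) = -46 - (2) = -48

-48


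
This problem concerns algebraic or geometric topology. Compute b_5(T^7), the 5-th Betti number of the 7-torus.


By the Kunneth formula, b_k(T^n) = C(n,k).
b_5(T^7) = C(7,5).
C(7,5) = 7!/(5!*2!) = 21

21


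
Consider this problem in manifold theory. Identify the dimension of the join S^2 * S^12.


Join of spheres: S^m * S^n = S^{m+n+1}.
dim = 2 + 12 + 1 = 15

15


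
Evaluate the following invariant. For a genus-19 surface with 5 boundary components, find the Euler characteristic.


For a compact orientable surface with genus g and b boundary components: chi = 2 - 2g - b.
chi = 2 - 2*19 - 5 = 2 - 38 - 5 = -41

-41


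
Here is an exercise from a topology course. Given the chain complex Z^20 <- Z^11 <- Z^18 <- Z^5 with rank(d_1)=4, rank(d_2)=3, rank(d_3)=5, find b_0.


rank H_k = rank(ker d_k) - rank(im d_{k+1}).
rank(ker d_0) = rank(C_0) - rank(d_0) = 20 - 0 = 20.
rank(im d_{0+1}) = 4.
rank H_0 = 20 - 4 = 16

16


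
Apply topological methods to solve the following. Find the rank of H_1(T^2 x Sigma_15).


pi_1(A x B) = pi_1(A) x pi_1(B); rank of abelianization = b_1.
b_1(T^2) = 2, b_1(Sigma_15) = 2*15 = 30.
b_1(product) = 2 + 30 = 32

32


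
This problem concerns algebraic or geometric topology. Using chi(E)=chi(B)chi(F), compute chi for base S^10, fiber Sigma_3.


chi(S^10) = 2 (n even), chi(Sigma_3) = 2 - 2*3 = -4.
chi(E) = 2 * (-4) = -8

-8


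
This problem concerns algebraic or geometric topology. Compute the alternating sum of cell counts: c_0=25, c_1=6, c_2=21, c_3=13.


chi = sum_k (-1)^k c_k.
= (-1)^0*25 + (-1)^1*6 + (-1)^2*21 + (-1)^3*13
= (25) + (-6) + (21) + (-13)
= 27

27


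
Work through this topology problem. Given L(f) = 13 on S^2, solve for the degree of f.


L(f) = 1 + (-1)^2 deg(f) on S^2.
13 = 1 + (-1)^2 * deg(f)
(-1)^2 * deg(f) = 12
deg(f) = 12

12


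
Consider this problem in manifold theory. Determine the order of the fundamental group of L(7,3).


pi_1(L(p,q)) = Z/pZ for any q coprime to p.
|pi_1(L(7,3))| = 7

7


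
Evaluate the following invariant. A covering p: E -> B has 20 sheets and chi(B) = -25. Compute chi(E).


For a finite covering: chi(E) = (number of sheets) * chi(B).
chi(E) = 20 * (-25) = -500

-500


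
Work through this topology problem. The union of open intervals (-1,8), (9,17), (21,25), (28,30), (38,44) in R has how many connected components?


Sort and merge overlapping open intervals.
Merged: (-1,8), (9,17), (21,25), (28,30), (38,44).
Number of components = 5

5


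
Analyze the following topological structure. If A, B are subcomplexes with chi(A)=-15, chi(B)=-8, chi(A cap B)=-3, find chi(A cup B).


chi(A cup B) = chi(A) + chi(B) - chi(A cap B)
= -15 + (-8) - (-3)
= -20

-20


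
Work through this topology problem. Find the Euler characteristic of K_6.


K_6: V = 6, E = C(6,2) = 15.
chi = V - E = 6 - 15 = -9

-9


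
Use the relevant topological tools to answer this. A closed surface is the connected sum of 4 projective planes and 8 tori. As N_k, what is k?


Since a >= 1, the sum is non-orientable; each T^2 can be replaced by RP^2 # RP^2 (since T^2#RP^2 = 3RP^2).
Total crosscaps k = 4 + 2*8 = 20.
Check via chi: chi = 4*1 + 8*0 - (4+8-1)*2 = -18 = 2 - k = -18. Consistent.

20


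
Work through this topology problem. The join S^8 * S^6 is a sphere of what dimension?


Join of spheres: S^m * S^n = S^{m+n+1}.
dim = 8 + 6 + 1 = 15

15
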